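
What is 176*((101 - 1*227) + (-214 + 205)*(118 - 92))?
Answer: -63360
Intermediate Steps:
176*((101 - 1*227) + (-214 + 205)*(118 - 92)) = 176*((101 - 227) - 9*26) = 176*(-126 - 234) = 176*(-360) = -63360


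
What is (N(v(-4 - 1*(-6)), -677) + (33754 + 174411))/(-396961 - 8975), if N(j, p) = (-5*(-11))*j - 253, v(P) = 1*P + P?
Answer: -52033/101484 ≈ -0.51272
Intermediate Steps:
v(P) = 2*P (v(P) = P + P = 2*P)
N(j, p) = -253 + 55*j (N(j, p) = 55*j - 253 = -253 + 55*j)
(N(v(-4 - 1*(-6)), -677) + (33754 + 174411))/(-396961 - 8975) = ((-253 + 55*(2*(-4 - 1*(-6)))) + (33754 + 174411))/(-396961 - 8975) = ((-253 + 55*(2*(-4 + 6))) + 208165)/(-405936) = ((-253 + 55*(2*2)) + 208165)*(-1/405936) = ((-253 + 55*4) + 208165)*(-1/405936) = ((-253 + 220) + 208165)*(-1/405936) = (-33 + 208165)*(-1/405936) = 208132*(-1/405936) = -52033/101484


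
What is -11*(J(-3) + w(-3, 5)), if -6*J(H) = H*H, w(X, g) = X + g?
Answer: -11/2 ≈ -5.5000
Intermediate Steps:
J(H) = -H²/6 (J(H) = -H*H/6 = -H²/6)
-11*(J(-3) + w(-3, 5)) = -11*(-⅙*(-3)² + (-3 + 5)) = -11*(-⅙*9 + 2) = -11*(-3/2 + 2) = -11*½ = -11/2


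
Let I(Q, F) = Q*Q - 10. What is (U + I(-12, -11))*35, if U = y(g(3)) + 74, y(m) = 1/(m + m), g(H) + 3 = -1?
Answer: 58205/8 ≈ 7275.6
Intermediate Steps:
g(H) = -4 (g(H) = -3 - 1 = -4)
y(m) = 1/(2*m)
I(Q, F) = -10 + Q**2 (I(Q, F) = Q**2 - 10 = -10 + Q**2)
U = 591/8 (U = (1/2)/(-4) + 74 = (1/2)*(-1/4) + 74 = -1/8 + 74 = 591/8 ≈ 73.875)
(U + I(-12, -11))*35 = (591/8 + (-10 + (-12)**2))*35 = (591/8 + (-10 + 144))*35 = (591/8 + 134)*35 = (1663/8)*35 = 58205/8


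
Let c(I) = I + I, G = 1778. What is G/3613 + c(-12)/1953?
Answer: 1128574/2352063 ≈ 0.47982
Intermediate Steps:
c(I) = 2*I
G/3613 + c(-12)/1953 = 1778/3613 + (2*(-12))/1953 = 1778*(1/3613) - 24*1/1953 = 1778/3613 - 8/651 = 1128574/2352063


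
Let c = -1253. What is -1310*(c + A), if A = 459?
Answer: 1040140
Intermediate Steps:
-1310*(c + A) = -1310*(-1253 + 459) = -1310*(-794) = 1040140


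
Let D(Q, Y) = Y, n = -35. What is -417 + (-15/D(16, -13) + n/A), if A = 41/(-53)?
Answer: -197531/533 ≈ -370.60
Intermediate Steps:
A = -41/53 (A = 41*(-1/53) = -41/53 ≈ -0.77359)
-417 + (-15/D(16, -13) + n/A) = -417 + (-15/(-13) - 35/(-41/53)) = -417 + (-15*(-1/13) - 35*(-53/41)) = -417 + (15/13 + 1855/41) = -417 + 24730/533 = -197531/533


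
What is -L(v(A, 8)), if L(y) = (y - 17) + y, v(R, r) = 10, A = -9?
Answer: -3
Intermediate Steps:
L(y) = -17 + 2*y (L(y) = (-17 + y) + y = -17 + 2*y)
-L(v(A, 8)) = -(-17 + 2*10) = -(-17 + 20) = -1*3 = -3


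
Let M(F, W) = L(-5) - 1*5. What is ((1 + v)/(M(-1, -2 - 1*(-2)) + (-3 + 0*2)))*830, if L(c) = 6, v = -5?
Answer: 1660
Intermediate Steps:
M(F, W) = 1 (M(F, W) = 6 - 1*5 = 6 - 5 = 1)
((1 + v)/(M(-1, -2 - 1*(-2)) + (-3 + 0*2)))*830 = ((1 - 5)/(1 + (-3 + 0*2)))*830 = -4/(1 + (-3 + 0))*830 = -4/(1 - 3)*830 = -4/(-2)*830 = -4*(-½)*830 = 2*830 = 1660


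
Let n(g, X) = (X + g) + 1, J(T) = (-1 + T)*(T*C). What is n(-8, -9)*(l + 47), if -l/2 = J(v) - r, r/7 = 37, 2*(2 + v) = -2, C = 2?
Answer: -8272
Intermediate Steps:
v = -3 (v = -2 + (1/2)*(-2) = -2 - 1 = -3)
r = 259 (r = 7*37 = 259)
J(T) = 2*T*(-1 + T) (J(T) = (-1 + T)*(T*2) = (-1 + T)*(2*T) = 2*T*(-1 + T))
n(g, X) = 1 + X + g
l = 470 (l = -2*(2*(-3)*(-1 - 3) - 1*259) = -2*(2*(-3)*(-4) - 259) = -2*(24 - 259) = -2*(-235) = 470)
n(-8, -9)*(l + 47) = (1 - 9 - 8)*(470 + 47) = -16*517 = -8272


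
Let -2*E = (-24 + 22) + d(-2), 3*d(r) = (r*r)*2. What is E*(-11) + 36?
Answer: 119/3 ≈ 39.667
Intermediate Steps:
d(r) = 2*r**2/3 (d(r) = ((r*r)*2)/3 = (r**2*2)/3 = (2*r**2)/3 = 2*r**2/3)
E = -1/3 (E = -((-24 + 22) + (2/3)*(-2)**2)/2 = -(-2 + (2/3)*4)/2 = -(-2 + 8/3)/2 = -1/2*2/3 = -1/3 ≈ -0.33333)
E*(-11) + 36 = -1/3*(-11) + 36 = 11/3 + 36 = 119/3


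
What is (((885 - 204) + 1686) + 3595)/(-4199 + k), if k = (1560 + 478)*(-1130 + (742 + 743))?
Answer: 5962/719291 ≈ 0.0082887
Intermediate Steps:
k = 723490 (k = 2038*(-1130 + 1485) = 2038*355 = 723490)
(((885 - 204) + 1686) + 3595)/(-4199 + k) = (((885 - 204) + 1686) + 3595)/(-4199 + 723490) = ((681 + 1686) + 3595)/719291 = (2367 + 3595)*(1/719291) = 5962*(1/719291) = 5962/719291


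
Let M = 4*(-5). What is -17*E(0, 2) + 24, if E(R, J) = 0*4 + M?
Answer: 364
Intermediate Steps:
M = -20
E(R, J) = -20 (E(R, J) = 0*4 - 20 = 0 - 20 = -20)
-17*E(0, 2) + 24 = -17*(-20) + 24 = 340 + 24 = 364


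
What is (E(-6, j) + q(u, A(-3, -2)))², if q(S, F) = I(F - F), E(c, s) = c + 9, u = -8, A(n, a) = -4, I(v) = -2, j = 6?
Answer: 1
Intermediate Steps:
E(c, s) = 9 + c
q(S, F) = -2
(E(-6, j) + q(u, A(-3, -2)))² = ((9 - 6) - 2)² = (3 - 2)² = 1² = 1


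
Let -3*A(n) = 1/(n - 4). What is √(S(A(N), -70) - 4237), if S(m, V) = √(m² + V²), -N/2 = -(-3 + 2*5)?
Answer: √(-3813300 + 30*√4410001)/30 ≈ 64.552*I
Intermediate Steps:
N = 14 (N = -(-2)*(-3 + 2*5) = -(-2)*(-3 + 10) = -(-2)*7 = -2*(-7) = 14)
A(n) = -1/(3*(-4 + n)) (A(n) = -1/(3*(n - 4)) = -1/(3*(-4 + n)))
S(m, V) = √(V² + m²)
√(S(A(N), -70) - 4237) = √(√((-70)² + (-1/(-12 + 3*14))²) - 4237) = √(√(4900 + (-1/(-12 + 42))²) - 4237) = √(√(4900 + (-1/30)²) - 4237) = √(√(4900 + 1/900) - 4237) = √(√(4410001/900) - 4237) = √(√4410001/30 - 4237) = √(-4237 + √4410001/30)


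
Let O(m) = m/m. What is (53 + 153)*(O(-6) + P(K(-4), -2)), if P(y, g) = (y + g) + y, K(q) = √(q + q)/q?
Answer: -206 - 206*I*√2 ≈ -206.0 - 291.33*I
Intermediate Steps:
K(q) = √2/√q (K(q) = √(2*q)/q = (√2*√q)/q = √2/√q)
P(y, g) = g + 2*y (P(y, g) = (g + y) + y = g + 2*y)
O(m) = 1
(53 + 153)*(O(-6) + P(K(-4), -2)) = (53 + 153)*(1 + (-2 + 2*(√2/√(-4)))) = 206*(1 + (-2 + 2*(√2*(-I/2)))) = 206*(1 + (-2 + 2*(-I*√2/2))) = 206*(1 + (-2 - I*√2)) = 206*(-1 - I*√2) = -206 - 206*I*√2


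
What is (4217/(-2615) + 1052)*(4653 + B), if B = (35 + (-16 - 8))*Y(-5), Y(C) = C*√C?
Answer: 12780688239/2615 - 30214393*I*√5/523 ≈ 4.8875e+6 - 1.2918e+5*I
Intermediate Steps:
Y(C) = C^(3/2)
B = -55*I*√5 (B = (35 + (-16 - 8))*(-5)^(3/2) = (35 - 24)*(-5*I*√5) = 11*(-5*I*√5) = -55*I*√5 ≈ -122.98*I)
(4217/(-2615) + 1052)*(4653 + B) = (4217/(-2615) + 1052)*(4653 - 55*I*√5) = (4217*(-1/2615) + 1052)*(4653 - 55*I*√5) = (-4217/2615 + 1052)*(4653 - 55*I*√5) = 2746763*(4653 - 55*I*√5)/2615 = 12780688239/2615 - 30214393*I*√5/523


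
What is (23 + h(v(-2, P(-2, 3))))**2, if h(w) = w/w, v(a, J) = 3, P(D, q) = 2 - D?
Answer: 576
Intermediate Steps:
h(w) = 1
(23 + h(v(-2, P(-2, 3))))**2 = (23 + 1)**2 = 24**2 = 576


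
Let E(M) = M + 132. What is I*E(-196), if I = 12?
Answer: -768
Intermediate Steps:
E(M) = 132 + M
I*E(-196) = 12*(132 - 196) = 12*(-64) = -768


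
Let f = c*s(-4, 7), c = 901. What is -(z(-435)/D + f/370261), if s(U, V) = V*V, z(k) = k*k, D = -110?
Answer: 14011556267/8145742 ≈ 1720.1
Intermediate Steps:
z(k) = k²
s(U, V) = V²
f = 44149 (f = 901*7² = 901*49 = 44149)
-(z(-435)/D + f/370261) = -((-435)²/(-110) + 44149/370261) = -(189225*(-1/110) + 44149*(1/370261)) = -(-37845/22 + 44149/370261) = -1*(-14011556267/8145742) = 14011556267/8145742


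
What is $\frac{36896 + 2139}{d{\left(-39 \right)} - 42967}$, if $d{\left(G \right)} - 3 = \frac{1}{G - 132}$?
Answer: $- \frac{1334997}{1469369} \approx -0.90855$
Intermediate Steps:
$d{\left(G \right)} = 3 + \frac{1}{-132 + G}$ ($d{\left(G \right)} = 3 + \frac{1}{G - 132} = 3 + \frac{1}{-132 + G}$)
$\frac{36896 + 2139}{d{\left(-39 \right)} - 42967} = \frac{36896 + 2139}{\frac{-395 + 3 \left(-39\right)}{-132 - 39} - 42967} = \frac{39035}{\frac{-395 - 117}{-171} - 42967} = \frac{39035}{\left(- \frac{1}{171}\right) \left(-512\right) - 42967} = \frac{39035}{\frac{512}{171} - 42967} = \frac{39035}{- \frac{7346845}{171}} = 39035 \left(- \frac{171}{7346845}\right) = - \frac{1334997}{1469369}$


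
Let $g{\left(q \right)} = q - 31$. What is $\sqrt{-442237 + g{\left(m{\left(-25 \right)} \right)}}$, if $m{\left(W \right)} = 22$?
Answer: $i \sqrt{442246} \approx 665.02 i$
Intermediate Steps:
$g{\left(q \right)} = -31 + q$ ($g{\left(q \right)} = q - 31 = -31 + q$)
$\sqrt{-442237 + g{\left(m{\left(-25 \right)} \right)}} = \sqrt{-442237 + \left(-31 + 22\right)} = \sqrt{-442237 - 9} = \sqrt{-442246} = i \sqrt{442246}$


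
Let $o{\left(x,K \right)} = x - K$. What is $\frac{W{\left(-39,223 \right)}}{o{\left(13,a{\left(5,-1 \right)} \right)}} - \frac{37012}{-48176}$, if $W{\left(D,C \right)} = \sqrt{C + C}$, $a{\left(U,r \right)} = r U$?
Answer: $\frac{9253}{12044} + \frac{\sqrt{446}}{18} \approx 1.9415$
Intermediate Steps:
$a{\left(U,r \right)} = U r$
$W{\left(D,C \right)} = \sqrt{2} \sqrt{C}$ ($W{\left(D,C \right)} = \sqrt{2 C} = \sqrt{2} \sqrt{C}$)
$\frac{W{\left(-39,223 \right)}}{o{\left(13,a{\left(5,-1 \right)} \right)}} - \frac{37012}{-48176} = \frac{\sqrt{2} \sqrt{223}}{13 - 5 \left(-1\right)} - \frac{37012}{-48176} = \frac{\sqrt{446}}{13 - -5} - - \frac{9253}{12044} = \frac{\sqrt{446}}{13 + 5} + \frac{9253}{12044} = \frac{\sqrt{446}}{18} + \frac{9253}{12044} = \frac{9253}{12044} + \frac{\sqrt{446}}{18}$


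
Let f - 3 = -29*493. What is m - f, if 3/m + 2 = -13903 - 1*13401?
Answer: 130103987/9102 ≈ 14294.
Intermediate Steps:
f = -14294 (f = 3 - 29*493 = 3 - 14297 = -14294)
m = -1/9102 (m = 3/(-2 + (-13903 - 1*13401)) = 3/(-2 + (-13903 - 13401)) = 3/(-2 - 27304) = 3/(-27306) = 3*(-1/27306) = -1/9102 ≈ -0.00010987)
m - f = -1/9102 - 1*(-14294) = -1/9102 + 14294 = 130103987/9102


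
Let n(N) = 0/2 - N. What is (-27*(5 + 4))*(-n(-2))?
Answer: 486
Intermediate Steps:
n(N) = -N (n(N) = 0*(½) - N = 0 - N = -N)
(-27*(5 + 4))*(-n(-2)) = (-27*(5 + 4))*(-(-1)*(-2)) = (-27*9)*(-1*2) = -9*27*(-2) = -243*(-2) = 486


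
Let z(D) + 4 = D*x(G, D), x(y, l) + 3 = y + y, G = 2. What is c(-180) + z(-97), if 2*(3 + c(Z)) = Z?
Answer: -194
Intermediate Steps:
c(Z) = -3 + Z/2
x(y, l) = -3 + 2*y (x(y, l) = -3 + (y + y) = -3 + 2*y)
z(D) = -4 + D (z(D) = -4 + D*(-3 + 2*2) = -4 + D*(-3 + 4) = -4 + D*1 = -4 + D)
c(-180) + z(-97) = (-3 + (½)*(-180)) + (-4 - 97) = (-3 - 90) - 101 = -93 - 101 = -194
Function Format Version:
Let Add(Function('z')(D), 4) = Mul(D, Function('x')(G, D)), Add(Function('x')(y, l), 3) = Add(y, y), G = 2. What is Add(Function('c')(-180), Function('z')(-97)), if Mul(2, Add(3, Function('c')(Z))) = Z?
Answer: -194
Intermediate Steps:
Function('c')(Z) = Add(-3, Mul(Rational(1, 2), Z))
Function('x')(y, l) = Add(-3, Mul(2, y)) (Function('x')(y, l) = Add(-3, Add(y, y)) = Add(-3, Mul(2, y)))
Function('z')(D) = Add(-4, D) (Function('z')(D) = Add(-4, Mul(D, Add(-3, Mul(2, 2)))) = Add(-4, Mul(D, Add(-3, 4))) = Add(-4, Mul(D, 1)) = Add(-4, D))
Add(Function('c')(-180), Function('z')(-97)) = Add(Add(-3, Mul(Rational(1, 2), -180)), Add(-4, -97)) = Add(Add(-3, -90), -101) = Add(-93, -101) = -194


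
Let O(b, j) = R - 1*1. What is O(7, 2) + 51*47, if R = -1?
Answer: 2395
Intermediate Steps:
O(b, j) = -2 (O(b, j) = -1 - 1*1 = -1 - 1 = -2)
O(7, 2) + 51*47 = -2 + 51*47 = -2 + 2397 = 2395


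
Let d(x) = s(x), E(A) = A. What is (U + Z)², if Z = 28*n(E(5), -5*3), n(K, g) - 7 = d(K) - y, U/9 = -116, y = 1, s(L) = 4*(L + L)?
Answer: 59536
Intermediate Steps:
s(L) = 8*L (s(L) = 4*(2*L) = 8*L)
U = -1044 (U = 9*(-116) = -1044)
d(x) = 8*x
n(K, g) = 6 + 8*K (n(K, g) = 7 + (8*K - 1*1) = 7 + (8*K - 1) = 7 + (-1 + 8*K) = 6 + 8*K)
Z = 1288 (Z = 28*(6 + 8*5) = 28*(6 + 40) = 28*46 = 1288)
(U + Z)² = (-1044 + 1288)² = 244² = 59536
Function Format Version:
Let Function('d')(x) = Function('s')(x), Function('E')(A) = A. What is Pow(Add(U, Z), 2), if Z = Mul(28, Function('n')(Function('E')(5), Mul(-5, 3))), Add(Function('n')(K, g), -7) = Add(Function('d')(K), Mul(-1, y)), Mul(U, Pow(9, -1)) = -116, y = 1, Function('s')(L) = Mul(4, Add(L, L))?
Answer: 59536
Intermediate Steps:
Function('s')(L) = Mul(8, L) (Function('s')(L) = Mul(4, Mul(2, L)) = Mul(8, L))
U = -1044 (U = Mul(9, -116) = -1044)
Function('d')(x) = Mul(8, x)
Function('n')(K, g) = Add(6, Mul(8, K)) (Function('n')(K, g) = Add(7, Add(Mul(8, K), Mul(-1, 1))) = Add(7, Add(Mul(8, K), -1)) = Add(7, Add(-1, Mul(8, K))) = Add(6, Mul(8, K)))
Z = 1288 (Z = Mul(28, Add(6, Mul(8, 5))) = Mul(28, Add(6, 40)) = Mul(28, 46) = 1288)
Pow(Add(U, Z), 2) = Pow(Add(-1044, 1288), 2) = Pow(244, 2) = 59536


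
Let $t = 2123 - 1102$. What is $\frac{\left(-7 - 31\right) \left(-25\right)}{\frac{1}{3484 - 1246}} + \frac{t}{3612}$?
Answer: $\frac{7679474221}{3612} \approx 2.1261 \cdot 10^{6}$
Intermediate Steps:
$t = 1021$ ($t = 2123 - 1102 = 1021$)
$\frac{\left(-7 - 31\right) \left(-25\right)}{\frac{1}{3484 - 1246}} + \frac{t}{3612} = \frac{\left(-7 - 31\right) \left(-25\right)}{\frac{1}{3484 - 1246}} + \frac{1021}{3612} = \frac{\left(-38\right) \left(-25\right)}{\frac{1}{2238}} + 1021 \cdot \frac{1}{3612} = 950 \frac{1}{\frac{1}{2238}} + \frac{1021}{3612} = 950 \cdot 2238 + \frac{1021}{3612} = 2126100 + \frac{1021}{3612} = \frac{7679474221}{3612}$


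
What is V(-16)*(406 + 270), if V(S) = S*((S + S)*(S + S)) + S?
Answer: -11086400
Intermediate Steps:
V(S) = S + 4*S³ (V(S) = S*((2*S)*(2*S)) + S = S*(4*S²) + S = 4*S³ + S = S + 4*S³)
V(-16)*(406 + 270) = (-16 + 4*(-16)³)*(406 + 270) = (-16 + 4*(-4096))*676 = (-16 - 16384)*676 = -16400*676 = -11086400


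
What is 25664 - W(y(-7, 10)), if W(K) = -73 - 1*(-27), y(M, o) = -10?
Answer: 25710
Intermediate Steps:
W(K) = -46 (W(K) = -73 + 27 = -46)
25664 - W(y(-7, 10)) = 25664 - 1*(-46) = 25664 + 46 = 25710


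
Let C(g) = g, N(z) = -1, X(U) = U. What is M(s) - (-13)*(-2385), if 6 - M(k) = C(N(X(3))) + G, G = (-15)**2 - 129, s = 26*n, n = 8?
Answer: -31094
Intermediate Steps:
s = 208 (s = 26*8 = 208)
G = 96 (G = 225 - 129 = 96)
M(k) = -89 (M(k) = 6 - (-1 + 96) = 6 - 1*95 = 6 - 95 = -89)
M(s) - (-13)*(-2385) = -89 - (-13)*(-2385) = -89 - 1*31005 = -89 - 31005 = -31094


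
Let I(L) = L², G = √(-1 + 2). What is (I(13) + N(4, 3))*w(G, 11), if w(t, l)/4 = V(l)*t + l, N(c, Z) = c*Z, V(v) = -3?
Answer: 5792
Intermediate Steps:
N(c, Z) = Z*c
G = 1 (G = √1 = 1)
w(t, l) = -12*t + 4*l (w(t, l) = 4*(-3*t + l) = 4*(l - 3*t) = -12*t + 4*l)
(I(13) + N(4, 3))*w(G, 11) = (13² + 3*4)*(-12*1 + 4*11) = (169 + 12)*(-12 + 44) = 181*32 = 5792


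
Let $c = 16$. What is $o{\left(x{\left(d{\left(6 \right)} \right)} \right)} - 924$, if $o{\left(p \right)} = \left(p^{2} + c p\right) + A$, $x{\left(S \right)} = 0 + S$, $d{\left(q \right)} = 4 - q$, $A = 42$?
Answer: $-910$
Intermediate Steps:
$x{\left(S \right)} = S$
$o{\left(p \right)} = 42 + p^{2} + 16 p$ ($o{\left(p \right)} = \left(p^{2} + 16 p\right) + 42 = 42 + p^{2} + 16 p$)
$o{\left(x{\left(d{\left(6 \right)} \right)} \right)} - 924 = \left(42 + \left(4 - 6\right)^{2} + 16 \left(4 - 6\right)\right) - 924 = \left(42 + \left(-2\right)^{2} + 16 \left(-2\right)\right) - 924 = \left(42 + 4 - 32\right) - 924 = 14 - 924 = -910$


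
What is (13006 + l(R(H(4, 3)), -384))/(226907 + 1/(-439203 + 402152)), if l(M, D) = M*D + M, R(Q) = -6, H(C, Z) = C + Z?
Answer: 70878563/1050891407 ≈ 0.067446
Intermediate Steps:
l(M, D) = M + D*M (l(M, D) = D*M + M = M + D*M)
(13006 + l(R(H(4, 3)), -384))/(226907 + 1/(-439203 + 402152)) = (13006 - 6*(1 - 384))/(226907 + 1/(-439203 + 402152)) = (13006 - 6*(-383))/(226907 + 1/(-37051)) = (13006 + 2298)/(226907 - 1/37051) = 15304/(8407131256/37051) = 15304*(37051/8407131256) = 70878563/1050891407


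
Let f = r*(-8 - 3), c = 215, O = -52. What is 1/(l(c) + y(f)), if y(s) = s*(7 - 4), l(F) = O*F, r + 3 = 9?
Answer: -1/11378 ≈ -8.7889e-5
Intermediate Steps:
r = 6 (r = -3 + 9 = 6)
l(F) = -52*F
f = -66 (f = 6*(-8 - 3) = 6*(-11) = -66)
y(s) = 3*s (y(s) = s*3 = 3*s)
1/(l(c) + y(f)) = 1/(-52*215 + 3*(-66)) = 1/(-11180 - 198) = 1/(-11378) = -1/11378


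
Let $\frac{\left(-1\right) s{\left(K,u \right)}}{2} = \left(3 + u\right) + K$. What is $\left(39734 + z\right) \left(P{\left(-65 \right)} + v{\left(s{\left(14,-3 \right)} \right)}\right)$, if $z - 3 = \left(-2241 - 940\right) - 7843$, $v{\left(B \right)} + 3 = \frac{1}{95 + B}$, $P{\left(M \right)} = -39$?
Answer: $- \frac{80769669}{67} \approx -1.2055 \cdot 10^{6}$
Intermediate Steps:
$s{\left(K,u \right)} = -6 - 2 K - 2 u$ ($s{\left(K,u \right)} = - 2 \left(\left(3 + u\right) + K\right) = - 2 \left(3 + K + u\right) = -6 - 2 K - 2 u$)
$v{\left(B \right)} = -3 + \frac{1}{95 + B}$
$z = -11021$ ($z = 3 - 11024 = -11021$)
$\left(39734 + z\right) \left(P{\left(-65 \right)} + v{\left(s{\left(14,-3 \right)} \right)}\right) = \left(39734 - 11021\right) \left(-39 + \frac{-284 - 3 \left(-6 - 28 - -6\right)}{95 - 28}\right) = 28713 \left(-39 + \frac{-284 - 3 \left(-6 - 28 + 6\right)}{95 - 28}\right) = 28713 \left(-39 + \frac{-284 - -84}{95 - 28}\right) = 28713 \left(-39 + \frac{-284 + 84}{67}\right) = 28713 \left(-39 + \frac{1}{67} \left(-200\right)\right) = 28713 \left(-39 - \frac{200}{67}\right) = 28713 \left(- \frac{2813}{67}\right) = - \frac{80769669}{67}$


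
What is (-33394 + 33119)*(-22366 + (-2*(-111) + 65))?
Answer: 6071725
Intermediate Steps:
(-33394 + 33119)*(-22366 + (-2*(-111) + 65)) = -275*(-22366 + (222 + 65)) = -275*(-22366 + 287) = -275*(-22079) = 6071725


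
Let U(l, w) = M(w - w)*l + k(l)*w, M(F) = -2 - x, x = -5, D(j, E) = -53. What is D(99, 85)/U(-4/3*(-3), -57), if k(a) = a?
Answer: 53/216 ≈ 0.24537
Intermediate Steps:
M(F) = 3 (M(F) = -2 - 1*(-5) = -2 + 5 = 3)
U(l, w) = 3*l + l*w
D(99, 85)/U(-4/3*(-3), -57) = -53*1/(4*(3 - 57)) = -53/((-4*⅓*(-3))*(-54)) = -53/(-4/3*(-3)*(-54)) = -53/(4*(-54)) = -53/(-216) = -53*(-1/216) = 53/216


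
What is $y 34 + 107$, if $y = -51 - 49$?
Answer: $-3293$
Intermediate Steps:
$y = -100$
$y 34 + 107 = \left(-100\right) 34 + 107 = -3400 + 107 = -3293$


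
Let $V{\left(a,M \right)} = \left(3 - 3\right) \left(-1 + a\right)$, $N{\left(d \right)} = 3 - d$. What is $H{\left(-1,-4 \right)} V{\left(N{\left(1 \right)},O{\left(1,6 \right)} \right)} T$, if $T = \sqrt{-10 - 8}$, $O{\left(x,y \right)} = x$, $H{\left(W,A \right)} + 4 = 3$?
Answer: $0$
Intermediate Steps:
$H{\left(W,A \right)} = -1$ ($H{\left(W,A \right)} = -4 + 3 = -1$)
$V{\left(a,M \right)} = 0$ ($V{\left(a,M \right)} = 0 \left(-1 + a\right) = 0$)
$T = 3 i \sqrt{2}$ ($T = \sqrt{-18} = 3 i \sqrt{2} \approx 4.2426 i$)
$H{\left(-1,-4 \right)} V{\left(N{\left(1 \right)},O{\left(1,6 \right)} \right)} T = \left(-1\right) 0 \cdot 3 i \sqrt{2} = 0 \cdot 3 i \sqrt{2} = 0$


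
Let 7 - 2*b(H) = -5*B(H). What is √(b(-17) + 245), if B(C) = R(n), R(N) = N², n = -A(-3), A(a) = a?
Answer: √271 ≈ 16.462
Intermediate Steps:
n = 3 (n = -1*(-3) = 3)
B(C) = 9 (B(C) = 3² = 9)
b(H) = 26 (b(H) = 7/2 - (-5)*9/2 = 7/2 - ½*(-45) = 7/2 + 45/2 = 26)
√(b(-17) + 245) = √(26 + 245) = √271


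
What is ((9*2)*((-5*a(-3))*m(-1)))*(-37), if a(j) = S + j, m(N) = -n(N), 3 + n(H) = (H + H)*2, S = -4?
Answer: -163170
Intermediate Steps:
n(H) = -3 + 4*H (n(H) = -3 + (H + H)*2 = -3 + (2*H)*2 = -3 + 4*H)
m(N) = 3 - 4*N (m(N) = -(-3 + 4*N) = 3 - 4*N)
a(j) = -4 + j
((9*2)*((-5*a(-3))*m(-1)))*(-37) = ((9*2)*((-5*(-4 - 3))*(3 - 4*(-1))))*(-37) = (18*((-5*(-7))*(3 + 4)))*(-37) = (18*(35*7))*(-37) = (18*245)*(-37) = 4410*(-37) = -163170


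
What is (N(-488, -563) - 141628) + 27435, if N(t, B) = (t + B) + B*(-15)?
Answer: -106799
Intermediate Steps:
N(t, B) = t - 14*B (N(t, B) = (B + t) - 15*B = t - 14*B)
(N(-488, -563) - 141628) + 27435 = ((-488 - 14*(-563)) - 141628) + 27435 = ((-488 + 7882) - 141628) + 27435 = (7394 - 141628) + 27435 = -134234 + 27435 = -106799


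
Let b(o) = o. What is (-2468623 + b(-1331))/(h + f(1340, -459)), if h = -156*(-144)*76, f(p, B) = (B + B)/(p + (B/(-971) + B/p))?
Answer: -717808551384889/496158311841804 ≈ -1.4467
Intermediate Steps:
f(p, B) = 2*B/(p - B/971 + B/p) (f(p, B) = (2*B)/(p + (B*(-1/971) + B/p)) = (2*B)/(p + (-B/971 + B/p)) = (2*B)/(p - B/971 + B/p) = 2*B/(p - B/971 + B/p))
h = 1707264 (h = 22464*76 = 1707264)
(-2468623 + b(-1331))/(h + f(1340, -459)) = (-2468623 - 1331)/(1707264 + 1942*(-459)*1340/(971*(-459) + 971*1340² - 1*(-459)*1340)) = -2469954/(1707264 + 1942*(-459)*1340/(-445689 + 971*1795600 + 615060)) = -2469954/(1707264 + 1942*(-459)*1340/(-445689 + 1743527600 + 615060)) = -2469954/(1707264 + 1942*(-459)*1340/1743696971) = -2469954/(1707264 + 1942*(-459)*1340*(1/1743696971)) = -2469954/(1707264 - 1194446520/1743696971) = -2469954/2976949871050824/1743696971 = -2469954*1743696971/2976949871050824 = -717808551384889/496158311841804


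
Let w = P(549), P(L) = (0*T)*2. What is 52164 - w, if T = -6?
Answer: 52164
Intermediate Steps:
P(L) = 0 (P(L) = (0*(-6))*2 = 0*2 = 0)
w = 0
52164 - w = 52164 - 1*0 = 52164 + 0 = 52164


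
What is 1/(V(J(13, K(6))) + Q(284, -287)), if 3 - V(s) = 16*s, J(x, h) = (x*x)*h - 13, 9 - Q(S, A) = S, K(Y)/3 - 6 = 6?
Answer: -1/97408 ≈ -1.0266e-5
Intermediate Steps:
K(Y) = 36 (K(Y) = 18 + 3*6 = 18 + 18 = 36)
Q(S, A) = 9 - S
J(x, h) = -13 + h*x² (J(x, h) = x²*h - 13 = h*x² - 13 = -13 + h*x²)
V(s) = 3 - 16*s
1/(V(J(13, K(6))) + Q(284, -287)) = 1/((3 - 16*(-13 + 36*13²)) + (9 - 1*284)) = 1/((3 - 16*(-13 + 36*169)) + (9 - 284)) = 1/((3 - 16*(-13 + 6084)) - 275) = 1/((3 - 16*6071) - 275) = 1/((3 - 97136) - 275) = 1/(-97133 - 275) = 1/(-97408) = -1/97408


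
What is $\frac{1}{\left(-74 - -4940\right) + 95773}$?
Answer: $\frac{1}{100639} \approx 9.9365 \cdot 10^{-6}$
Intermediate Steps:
$\frac{1}{\left(-74 - -4940\right) + 95773} = \frac{1}{\left(-74 + 4940\right) + 95773} = \frac{1}{4866 + 95773} = \frac{1}{100639}$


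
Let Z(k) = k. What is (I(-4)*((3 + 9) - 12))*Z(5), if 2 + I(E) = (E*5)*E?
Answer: 0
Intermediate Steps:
I(E) = -2 + 5*E² (I(E) = -2 + (E*5)*E = -2 + (5*E)*E = -2 + 5*E²)
(I(-4)*((3 + 9) - 12))*Z(5) = ((-2 + 5*(-4)²)*((3 + 9) - 12))*5 = ((-2 + 5*16)*(12 - 12))*5 = ((-2 + 80)*0)*5 = (78*0)*5 = 0*5 = 0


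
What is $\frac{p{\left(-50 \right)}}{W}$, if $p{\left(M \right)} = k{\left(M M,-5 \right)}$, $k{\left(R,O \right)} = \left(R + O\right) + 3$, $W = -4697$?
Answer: $- \frac{2498}{4697} \approx -0.53183$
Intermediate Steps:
$k{\left(R,O \right)} = 3 + O + R$ ($k{\left(R,O \right)} = \left(O + R\right) + 3 = 3 + O + R$)
$p{\left(M \right)} = -2 + M^{2}$ ($p{\left(M \right)} = 3 - 5 + M M = 3 - 5 + M^{2} = -2 + M^{2}$)
$\frac{p{\left(-50 \right)}}{W} = \frac{-2 + \left(-50\right)^{2}}{-4697} = \left(-2 + 2500\right) \left(- \frac{1}{4697}\right) = 2498 \left(- \frac{1}{4697}\right) = - \frac{2498}{4697}$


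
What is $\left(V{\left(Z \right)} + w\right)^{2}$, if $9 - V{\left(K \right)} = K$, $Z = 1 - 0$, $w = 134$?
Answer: $20164$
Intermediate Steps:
$Z = 1$ ($Z = 1 + 0 = 1$)
$V{\left(K \right)} = 9 - K$
$\left(V{\left(Z \right)} + w\right)^{2} = \left(\left(9 - 1\right) + 134\right)^{2} = \left(8 + 134\right)^{2} = 142^{2} = 20164$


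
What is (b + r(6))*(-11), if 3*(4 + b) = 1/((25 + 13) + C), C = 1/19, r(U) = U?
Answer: -47927/2169 ≈ -22.096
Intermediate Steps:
C = 1/19 ≈ 0.052632
b = -8657/2169 (b = -4 + 1/(3*((25 + 13) + 1/19)) = -4 + 1/(3*(38 + 1/19)) = -4 + 1/(3*(723/19)) = -4 + (⅓)*(19/723) = -4 + 19/2169 = -8657/2169 ≈ -3.9912)
(b + r(6))*(-11) = (-8657/2169 + 6)*(-11) = (4357/2169)*(-11) = -47927/2169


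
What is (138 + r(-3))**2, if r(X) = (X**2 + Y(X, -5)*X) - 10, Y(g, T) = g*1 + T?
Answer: 25921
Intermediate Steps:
Y(g, T) = T + g (Y(g, T) = g + T = T + g)
r(X) = -10 + X**2 + X*(-5 + X) (r(X) = (X**2 + (-5 + X)*X) - 10 = (X**2 + X*(-5 + X)) - 10 = -10 + X**2 + X*(-5 + X))
(138 + r(-3))**2 = (138 + (-10 + (-3)**2 - 3*(-5 - 3)))**2 = (138 + (-10 + 9 - 3*(-8)))**2 = (138 + (-10 + 9 + 24))**2 = (138 + 23)**2 = 161**2 = 25921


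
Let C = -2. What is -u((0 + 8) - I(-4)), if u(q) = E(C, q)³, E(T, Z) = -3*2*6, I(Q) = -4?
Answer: 46656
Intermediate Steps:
E(T, Z) = -36 (E(T, Z) = -6*6 = -36)
u(q) = -46656 (u(q) = (-36)³ = -46656)
-u((0 + 8) - I(-4)) = -1*(-46656) = 46656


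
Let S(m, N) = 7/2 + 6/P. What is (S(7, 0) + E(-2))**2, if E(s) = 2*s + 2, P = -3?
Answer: 1/4 ≈ 0.25000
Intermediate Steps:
E(s) = 2 + 2*s
S(m, N) = 3/2 (S(m, N) = 7/2 + 6/(-3) = 7*(1/2) + 6*(-1/3) = 7/2 - 2 = 3/2)
(S(7, 0) + E(-2))**2 = (3/2 + (2 + 2*(-2)))**2 = (3/2 + (2 - 4))**2 = (3/2 - 2)**2 = (-1/2)**2 = 1/4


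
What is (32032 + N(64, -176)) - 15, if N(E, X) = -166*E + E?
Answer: 21457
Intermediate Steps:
N(E, X) = -165*E
(32032 + N(64, -176)) - 15 = (32032 - 165*64) - 15 = (32032 - 10560) - 15 = 21472 - 15 = 21457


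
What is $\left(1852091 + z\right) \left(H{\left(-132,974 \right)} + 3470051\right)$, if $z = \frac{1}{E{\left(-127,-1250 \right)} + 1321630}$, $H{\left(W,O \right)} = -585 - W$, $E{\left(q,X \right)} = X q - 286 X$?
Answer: $\frac{536828978105737429}{83540} \approx 6.426 \cdot 10^{12}$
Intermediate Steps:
$E{\left(q,X \right)} = - 286 X + X q$
$z = \frac{1}{1837880}$ ($z = \frac{1}{- 1250 \left(-286 - 127\right) + 1321630} = \frac{1}{\left(-1250\right) \left(-413\right) + 1321630} = \frac{1}{516250 + 1321630} = \frac{1}{1837880} \approx 5.4411 \cdot 10^{-7}$)
$\left(1852091 + z\right) \left(H{\left(-132,974 \right)} + 3470051\right) = \left(1852091 + \frac{1}{1837880}\right) \left(\left(-585 - -132\right) + 3470051\right) = \frac{3403921007081 \left(\left(-585 + 132\right) + 3470051\right)}{1837880} = \frac{3403921007081 \left(-453 + 3470051\right)}{1837880} = \frac{3403921007081}{1837880} \cdot 3469598 = \frac{536828978105737429}{83540}$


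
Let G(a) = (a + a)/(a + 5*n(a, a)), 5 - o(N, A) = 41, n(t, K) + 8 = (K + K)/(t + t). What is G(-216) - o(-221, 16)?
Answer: 9468/251 ≈ 37.721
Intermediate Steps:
n(t, K) = -8 + K/t (n(t, K) = -8 + (K + K)/(t + t) = -8 + (2*K)/((2*t)) = -8 + (2*K)*(1/(2*t)) = -8 + K/t)
o(N, A) = -36 (o(N, A) = 5 - 1*41 = 5 - 41 = -36)
G(a) = 2*a/(-35 + a) (G(a) = (a + a)/(a + 5*(-8 + a/a)) = (2*a)/(a + 5*(-8 + 1)) = (2*a)/(a + 5*(-7)) = (2*a)/(a - 35) = (2*a)/(-35 + a) = 2*a/(-35 + a))
G(-216) - o(-221, 16) = 2*(-216)/(-35 - 216) - 1*(-36) = 2*(-216)/(-251) + 36 = 2*(-216)*(-1/251) + 36 = 432/251 + 36 = 9468/251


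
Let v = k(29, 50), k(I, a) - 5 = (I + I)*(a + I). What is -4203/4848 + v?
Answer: 7411191/1616 ≈ 4586.1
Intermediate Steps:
k(I, a) = 5 + 2*I*(I + a) (k(I, a) = 5 + (I + I)*(a + I) = 5 + (2*I)*(I + a) = 5 + 2*I*(I + a))
v = 4587 (v = 5 + 2*29² + 2*29*50 = 5 + 2*841 + 2900 = 5 + 1682 + 2900 = 4587)
-4203/4848 + v = -4203/4848 + 4587 = -4203*1/4848 + 4587 = -1401/1616 + 4587 = 7411191/1616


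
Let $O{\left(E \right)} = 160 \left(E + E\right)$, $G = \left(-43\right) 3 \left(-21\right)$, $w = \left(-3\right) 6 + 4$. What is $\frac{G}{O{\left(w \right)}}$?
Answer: $- \frac{387}{640} \approx -0.60469$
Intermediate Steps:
$w = -14$ ($w = -18 + 4 = -14$)
$G = 2709$ ($G = \left(-129\right) \left(-21\right) = 2709$)
$O{\left(E \right)} = 320 E$ ($O{\left(E \right)} = 160 \cdot 2 E = 320 E$)
$\frac{G}{O{\left(w \right)}} = \frac{2709}{320 \left(-14\right)} = \frac{2709}{-4480} = 2709 \left(- \frac{1}{4480}\right) = - \frac{387}{640}$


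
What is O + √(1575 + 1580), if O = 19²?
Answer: 361 + √3155 ≈ 417.17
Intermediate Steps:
O = 361
O + √(1575 + 1580) = 361 + √(1575 + 1580) = 361 + √3155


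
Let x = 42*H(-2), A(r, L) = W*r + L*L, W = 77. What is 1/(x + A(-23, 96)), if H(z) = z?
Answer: 1/7361 ≈ 0.00013585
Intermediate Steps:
A(r, L) = L² + 77*r (A(r, L) = 77*r + L*L = 77*r + L² = L² + 77*r)
x = -84 (x = 42*(-2) = -84)
1/(x + A(-23, 96)) = 1/(-84 + (96² + 77*(-23))) = 1/(-84 + (9216 - 1771)) = 1/(-84 + 7445) = 1/7361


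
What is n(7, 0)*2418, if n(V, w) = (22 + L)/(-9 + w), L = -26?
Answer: 3224/3 ≈ 1074.7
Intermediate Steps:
n(V, w) = -4/(-9 + w) (n(V, w) = (22 - 26)/(-9 + w) = -4/(-9 + w))
n(7, 0)*2418 = -4/(-9 + 0)*2418 = -4/(-9)*2418 = -4*(-⅑)*2418 = (4/9)*2418 = 3224/3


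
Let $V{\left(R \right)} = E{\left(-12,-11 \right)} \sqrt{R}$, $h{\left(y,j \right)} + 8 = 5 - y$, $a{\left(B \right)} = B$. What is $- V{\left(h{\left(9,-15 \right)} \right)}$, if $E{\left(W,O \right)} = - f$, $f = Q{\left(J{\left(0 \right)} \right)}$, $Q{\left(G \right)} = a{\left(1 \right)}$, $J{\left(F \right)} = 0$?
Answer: $2 i \sqrt{3} \approx 3.4641 i$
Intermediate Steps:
$Q{\left(G \right)} = 1$
$f = 1$
$E{\left(W,O \right)} = -1$ ($E{\left(W,O \right)} = \left(-1\right) 1 = -1$)
$h{\left(y,j \right)} = -3 - y$ ($h{\left(y,j \right)} = -8 - \left(-5 + y\right) = -3 - y$)
$V{\left(R \right)} = - \sqrt{R}$
$- V{\left(h{\left(9,-15 \right)} \right)} = - \left(-1\right) \sqrt{-3 - 9} = - \left(-1\right) \sqrt{-12} = - \left(-1\right) 2 i \sqrt{3} = - \left(-2\right) i \sqrt{3} = 2 i \sqrt{3}$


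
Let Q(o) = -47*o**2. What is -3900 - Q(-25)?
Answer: 25475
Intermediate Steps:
-3900 - Q(-25) = -3900 - (-47)*(-25)**2 = -3900 - (-47)*625 = -3900 - 1*(-29375) = -3900 + 29375 = 25475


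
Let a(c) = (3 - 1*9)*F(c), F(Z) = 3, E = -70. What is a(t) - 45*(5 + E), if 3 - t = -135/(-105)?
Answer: 2907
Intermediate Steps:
t = 12/7 (t = 3 - (-135)/(-105) = 3 - (-135)*(-1)/105 = 3 - 1*9/7 = 3 - 9/7 = 12/7 ≈ 1.7143)
a(c) = -18 (a(c) = (3 - 1*9)*3 = (3 - 9)*3 = -6*3 = -18)
a(t) - 45*(5 + E) = -18 - 45*(5 - 70) = -18 - 45*(-65) = -18 - 1*(-2925) = -18 + 2925 = 2907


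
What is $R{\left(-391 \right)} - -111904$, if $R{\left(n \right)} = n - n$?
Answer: $111904$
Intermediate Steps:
$R{\left(n \right)} = 0$
$R{\left(-391 \right)} - -111904 = 0 - -111904 = 0 + 111904 = 111904$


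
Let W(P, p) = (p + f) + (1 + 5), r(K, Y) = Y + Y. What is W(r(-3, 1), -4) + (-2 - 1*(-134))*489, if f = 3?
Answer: 64553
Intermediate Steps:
r(K, Y) = 2*Y
W(P, p) = 9 + p (W(P, p) = (p + 3) + (1 + 5) = (3 + p) + 6 = 9 + p)
W(r(-3, 1), -4) + (-2 - 1*(-134))*489 = (9 - 4) + (-2 - 1*(-134))*489 = 5 + (-2 + 134)*489 = 5 + 132*489 = 5 + 64548 = 64553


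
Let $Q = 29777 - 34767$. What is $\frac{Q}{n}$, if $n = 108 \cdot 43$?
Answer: $- \frac{2495}{2322} \approx -1.0745$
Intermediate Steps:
$n = 4644$
$Q = -4990$
$\frac{Q}{n} = - \frac{4990}{4644} = \left(-4990\right) \frac{1}{4644} = - \frac{2495}{2322}$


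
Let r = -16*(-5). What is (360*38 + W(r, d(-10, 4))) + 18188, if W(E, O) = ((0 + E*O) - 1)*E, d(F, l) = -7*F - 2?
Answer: 466988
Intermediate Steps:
d(F, l) = -2 - 7*F
r = 80
W(E, O) = E*(-1 + E*O) (W(E, O) = (E*O - 1)*E = (-1 + E*O)*E = E*(-1 + E*O))
(360*38 + W(r, d(-10, 4))) + 18188 = (360*38 + 80*(-1 + 80*(-2 - 7*(-10)))) + 18188 = (13680 + 80*(-1 + 80*(-2 + 70))) + 18188 = (13680 + 80*(-1 + 80*68)) + 18188 = (13680 + 80*(-1 + 5440)) + 18188 = (13680 + 80*5439) + 18188 = (13680 + 435120) + 18188 = 448800 + 18188 = 466988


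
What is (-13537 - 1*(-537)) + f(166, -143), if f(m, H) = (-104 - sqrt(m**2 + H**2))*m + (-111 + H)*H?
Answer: 6058 - 166*sqrt(48005) ≈ -30313.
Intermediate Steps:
f(m, H) = H*(-111 + H) + m*(-104 - sqrt(H**2 + m**2)) (f(m, H) = (-104 - sqrt(H**2 + m**2))*m + H*(-111 + H) = m*(-104 - sqrt(H**2 + m**2)) + H*(-111 + H) = H*(-111 + H) + m*(-104 - sqrt(H**2 + m**2)))
(-13537 - 1*(-537)) + f(166, -143) = (-13537 - 1*(-537)) + ((-143)**2 - 111*(-143) - 104*166 - 1*166*sqrt((-143)**2 + 166**2)) = (-13537 + 537) + (20449 + 15873 - 17264 - 1*166*sqrt(20449 + 27556)) = -13000 + (20449 + 15873 - 17264 - 1*166*sqrt(48005)) = -13000 + (20449 + 15873 - 17264 - 166*sqrt(48005)) = -13000 + (19058 - 166*sqrt(48005)) = 6058 - 166*sqrt(48005)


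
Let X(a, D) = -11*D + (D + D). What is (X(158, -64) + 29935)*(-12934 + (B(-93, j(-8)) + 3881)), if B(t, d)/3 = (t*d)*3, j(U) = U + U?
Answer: 132387229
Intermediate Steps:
j(U) = 2*U
X(a, D) = -9*D (X(a, D) = -11*D + 2*D = -9*D)
B(t, d) = 9*d*t (B(t, d) = 3*((t*d)*3) = 3*((d*t)*3) = 3*(3*d*t) = 9*d*t)
(X(158, -64) + 29935)*(-12934 + (B(-93, j(-8)) + 3881)) = (-9*(-64) + 29935)*(-12934 + (9*(2*(-8))*(-93) + 3881)) = (576 + 29935)*(-12934 + (9*(-16)*(-93) + 3881)) = 30511*(-12934 + (13392 + 3881)) = 30511*(-12934 + 17273) = 30511*4339 = 132387229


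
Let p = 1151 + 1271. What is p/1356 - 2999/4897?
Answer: 3896945/3320166 ≈ 1.1737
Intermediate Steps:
p = 2422
p/1356 - 2999/4897 = 2422/1356 - 2999/4897 = 2422*(1/1356) - 2999*1/4897 = 1211/678 - 2999/4897 = 3896945/3320166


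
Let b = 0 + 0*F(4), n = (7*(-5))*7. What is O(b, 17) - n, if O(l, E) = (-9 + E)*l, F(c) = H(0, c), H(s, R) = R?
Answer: 245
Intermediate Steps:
n = -245 (n = -35*7 = -245)
F(c) = c
b = 0 (b = 0 + 0*4 = 0 + 0 = 0)
O(l, E) = l*(-9 + E)
O(b, 17) - n = 0*(-9 + 17) - 1*(-245) = 0*8 + 245 = 0 + 245 = 245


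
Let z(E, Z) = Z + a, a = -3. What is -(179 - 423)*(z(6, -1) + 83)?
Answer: 19276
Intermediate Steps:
z(E, Z) = -3 + Z (z(E, Z) = Z - 3 = -3 + Z)
-(179 - 423)*(z(6, -1) + 83) = -(179 - 423)*((-3 - 1) + 83) = -(-244)*(-4 + 83) = -(-244)*79 = -1*(-19276) = 19276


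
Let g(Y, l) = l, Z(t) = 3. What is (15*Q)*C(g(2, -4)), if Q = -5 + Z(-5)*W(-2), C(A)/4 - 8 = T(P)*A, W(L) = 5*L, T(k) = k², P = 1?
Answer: -8400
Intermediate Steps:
C(A) = 32 + 4*A (C(A) = 32 + 4*(1²*A) = 32 + 4*(1*A) = 32 + 4*A)
Q = -35 (Q = -5 + 3*(5*(-2)) = -5 + 3*(-10) = -5 - 30 = -35)
(15*Q)*C(g(2, -4)) = (15*(-35))*(32 + 4*(-4)) = -525*(32 - 16) = -525*16 = -8400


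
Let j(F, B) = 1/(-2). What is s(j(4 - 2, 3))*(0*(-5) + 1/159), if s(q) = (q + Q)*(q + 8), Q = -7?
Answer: -75/212 ≈ -0.35377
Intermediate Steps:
j(F, B) = -½
s(q) = (-7 + q)*(8 + q) (s(q) = (q - 7)*(q + 8) = (-7 + q)*(8 + q))
s(j(4 - 2, 3))*(0*(-5) + 1/159) = (-56 - ½ + (-½)²)*(0*(-5) + 1/159) = (-56 - ½ + ¼)*(0 + 1/159) = -225/4*1/159 = -75/212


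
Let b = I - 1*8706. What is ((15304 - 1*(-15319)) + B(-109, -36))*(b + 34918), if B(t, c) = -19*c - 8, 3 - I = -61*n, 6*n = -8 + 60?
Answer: 837050023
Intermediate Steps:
n = 26/3 (n = (-8 + 60)/6 = (⅙)*52 = 26/3 ≈ 8.6667)
I = 1595/3 (I = 3 - (-61)*26/3 = 3 - 1*(-1586/3) = 3 + 1586/3 = 1595/3 ≈ 531.67)
b = -24523/3 (b = 1595/3 - 1*8706 = 1595/3 - 8706 = -24523/3 ≈ -8174.3)
B(t, c) = -8 - 19*c
((15304 - 1*(-15319)) + B(-109, -36))*(b + 34918) = ((15304 - 1*(-15319)) + (-8 - 19*(-36)))*(-24523/3 + 34918) = ((15304 + 15319) + (-8 + 684))*(80231/3) = (30623 + 676)*(80231/3) = 31299*(80231/3) = 837050023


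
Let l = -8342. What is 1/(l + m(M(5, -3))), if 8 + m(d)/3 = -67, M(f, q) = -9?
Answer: -1/8567 ≈ -0.00011673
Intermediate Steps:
m(d) = -225 (m(d) = -24 + 3*(-67) = -24 - 201 = -225)
1/(l + m(M(5, -3))) = 1/(-8342 - 225) = 1/(-8567) = -1/8567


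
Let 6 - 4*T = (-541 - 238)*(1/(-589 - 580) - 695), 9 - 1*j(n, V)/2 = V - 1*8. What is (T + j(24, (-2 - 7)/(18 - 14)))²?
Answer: 25020610593470116/1366561 ≈ 1.8309e+10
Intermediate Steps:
j(n, V) = 34 - 2*V (j(n, V) = 18 - 2*(V - 1*8) = 18 - 2*(V - 8) = 18 - 2*(-8 + V) = 18 + (16 - 2*V) = 34 - 2*V)
T = -316448105/2338 (T = 3/2 - (-541 - 238)*(1/(-589 - 580) - 695)/4 = 3/2 - (-779)*(1/(-1169) - 695)/4 = 3/2 - (-779)*(-1/1169 - 695)/4 = 3/2 - (-779)*(-812456)/(4*1169) = 3/2 - ¼*632903224/1169 = 3/2 - 158225806/1169 = -316448105/2338 ≈ -1.3535e+5)
(T + j(24, (-2 - 7)/(18 - 14)))² = (-316448105/2338 + (34 - 2*(-2 - 7)/(18 - 14)))² = (-316448105/2338 + (34 - (-18)/4))² = (-316448105/2338 + (34 - 2*(-9/4)))² = (-316448105/2338 + (34 + 9/2))² = (-316448105/2338 + 77/2)² = (-158179046/1169)² = 25020610593470116/1366561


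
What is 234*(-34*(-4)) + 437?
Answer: 32261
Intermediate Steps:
234*(-34*(-4)) + 437 = 234*136 + 437 = 31824 + 437 = 32261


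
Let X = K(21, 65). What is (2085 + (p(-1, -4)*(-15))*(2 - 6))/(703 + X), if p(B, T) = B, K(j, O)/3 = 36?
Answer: 2025/811 ≈ 2.4969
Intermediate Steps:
K(j, O) = 108 (K(j, O) = 3*36 = 108)
X = 108
(2085 + (p(-1, -4)*(-15))*(2 - 6))/(703 + X) = (2085 + (-1*(-15))*(2 - 6))/(703 + 108) = (2085 + 15*(-4))/811 = (2085 - 60)*(1/811) = 2025*(1/811) = 2025/811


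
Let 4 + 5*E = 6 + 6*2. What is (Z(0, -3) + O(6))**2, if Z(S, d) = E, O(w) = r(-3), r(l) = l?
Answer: 1/25 ≈ 0.040000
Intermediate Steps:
O(w) = -3
E = 14/5 (E = -4/5 + (6 + 6*2)/5 = -4/5 + (6 + 12)/5 = -4/5 + (1/5)*18 = -4/5 + 18/5 = 14/5 ≈ 2.8000)
Z(S, d) = 14/5
(Z(0, -3) + O(6))**2 = (14/5 - 3)**2 = (-1/5)**2 = 1/25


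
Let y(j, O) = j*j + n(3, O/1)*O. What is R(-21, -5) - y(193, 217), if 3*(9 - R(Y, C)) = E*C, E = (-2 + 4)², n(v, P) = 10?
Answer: -118210/3 ≈ -39403.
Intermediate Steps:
E = 4 (E = 2² = 4)
y(j, O) = j² + 10*O (y(j, O) = j*j + 10*O = j² + 10*O)
R(Y, C) = 9 - 4*C/3
R(-21, -5) - y(193, 217) = (9 - 4/3*(-5)) - (193² + 10*217) = (9 + 20/3) - (37249 + 2170) = 47/3 - 1*39419 = 47/3 - 39419 = -118210/3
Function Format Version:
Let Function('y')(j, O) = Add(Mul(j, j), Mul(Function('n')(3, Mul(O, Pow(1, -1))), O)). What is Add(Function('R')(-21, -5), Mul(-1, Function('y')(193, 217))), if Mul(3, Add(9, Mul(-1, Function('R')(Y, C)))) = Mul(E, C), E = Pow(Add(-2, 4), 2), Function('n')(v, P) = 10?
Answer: Rational(-118210, 3) ≈ -39403.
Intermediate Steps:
E = 4 (E = Pow(2, 2) = 4)
Function('y')(j, O) = Add(Pow(j, 2), Mul(10, O)) (Function('y')(j, O) = Add(Mul(j, j), Mul(10, O)) = Add(Pow(j, 2), Mul(10, O)))
Function('R')(Y, C) = Add(9, Mul(Rational(-4, 3), C)) (Function('R')(Y, C) = Add(9, Mul(Rational(-1, 3), Mul(4, C))) = Add(9, Mul(Rational(-4, 3), C)))
Add(Function('R')(-21, -5), Mul(-1, Function('y')(193, 217))) = Add(Add(9, Mul(Rational(-4, 3), -5)), Mul(-1, Add(Pow(193, 2), Mul(10, 217)))) = Add(Add(9, Rational(20, 3)), Mul(-1, Add(37249, 2170))) = Add(Rational(47, 3), Mul(-1, 39419)) = Add(Rational(47, 3), -39419) = Rational(-118210, 3)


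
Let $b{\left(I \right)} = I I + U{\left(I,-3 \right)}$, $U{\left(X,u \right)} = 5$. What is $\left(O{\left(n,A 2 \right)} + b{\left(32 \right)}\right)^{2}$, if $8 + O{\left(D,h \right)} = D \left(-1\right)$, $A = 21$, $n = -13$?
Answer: $1069156$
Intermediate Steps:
$b{\left(I \right)} = 5 + I^{2}$ ($b{\left(I \right)} = I I + 5 = I^{2} + 5 = 5 + I^{2}$)
$O{\left(D,h \right)} = -8 - D$ ($O{\left(D,h \right)} = -8 + D \left(-1\right) = -8 - D$)
$\left(O{\left(n,A 2 \right)} + b{\left(32 \right)}\right)^{2} = \left(\left(-8 - -13\right) + \left(5 + 32^{2}\right)\right)^{2} = \left(\left(-8 + 13\right) + \left(5 + 1024\right)\right)^{2} = \left(5 + 1029\right)^{2} = 1034^{2} = 1069156$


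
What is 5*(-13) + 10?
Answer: -55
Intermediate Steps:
5*(-13) + 10 = -65 + 10 = -55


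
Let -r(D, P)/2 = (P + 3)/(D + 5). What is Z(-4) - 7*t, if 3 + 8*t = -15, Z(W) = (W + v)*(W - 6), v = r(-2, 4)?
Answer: 1229/12 ≈ 102.42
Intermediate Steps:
r(D, P) = -2*(3 + P)/(5 + D) (r(D, P) = -2*(P + 3)/(D + 5) = -2*(3 + P)/(5 + D))
v = -14/3 (v = 2*(-3 - 1*4)/(5 - 2) = 2*(-3 - 4)/3 = 2*(1/3)*(-7) = -14/3 ≈ -4.6667)
Z(W) = (-6 + W)*(-14/3 + W) (Z(W) = (W - 14/3)*(W - 6) = (-14/3 + W)*(-6 + W) = (-6 + W)*(-14/3 + W))
t = -9/4 (t = -3/8 + (1/8)*(-15) = -3/8 - 15/8 = -9/4 ≈ -2.2500)
Z(-4) - 7*t = (28 + (-4)**2 - 32/3*(-4)) - 7*(-9/4) = (28 + 16 + 128/3) + 63/4 = 260/3 + 63/4 = 1229/12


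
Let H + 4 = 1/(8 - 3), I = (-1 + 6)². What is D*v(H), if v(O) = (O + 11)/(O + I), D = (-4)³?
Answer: -1152/53 ≈ -21.736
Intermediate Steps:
I = 25 (I = 5² = 25)
D = -64
H = -19/5 (H = -4 + 1/(8 - 3) = -4 + 1/5 = -4 + ⅕ = -19/5 ≈ -3.8000)
v(O) = (11 + O)/(25 + O) (v(O) = (O + 11)/(O + 25) = (11 + O)/(25 + O))
D*v(H) = -64*(11 - 19/5)/(25 - 19/5) = -64*36/(106/5*5) = -160*36/(53*5) = -64*18/53 = -1152/53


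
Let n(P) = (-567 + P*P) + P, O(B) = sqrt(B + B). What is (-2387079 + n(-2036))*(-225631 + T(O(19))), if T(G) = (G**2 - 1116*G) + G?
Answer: -396054229102 - 1957509610*sqrt(38) ≈ -4.0812e+11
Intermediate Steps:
O(B) = sqrt(2)*sqrt(B) (O(B) = sqrt(2*B) = sqrt(2)*sqrt(B))
n(P) = -567 + P + P**2 (n(P) = (-567 + P**2) + P = -567 + P + P**2)
T(G) = G**2 - 1115*G
(-2387079 + n(-2036))*(-225631 + T(O(19))) = (-2387079 + (-567 - 2036 + (-2036)**2))*(-225631 + (sqrt(2)*sqrt(19))*(-1115 + sqrt(2)*sqrt(19))) = (-2387079 + (-567 - 2036 + 4145296))*(-225631 + sqrt(38)*(-1115 + sqrt(38))) = (-2387079 + 4142693)*(-225631 + sqrt(38)*(-1115 + sqrt(38))) = 1755614*(-225631 + sqrt(38)*(-1115 + sqrt(38))) = -396120942434 + 1755614*sqrt(38)*(-1115 + sqrt(38))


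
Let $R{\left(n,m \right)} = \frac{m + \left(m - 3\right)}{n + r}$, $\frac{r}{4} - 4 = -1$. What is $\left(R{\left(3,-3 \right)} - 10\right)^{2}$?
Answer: $\frac{2809}{25} \approx 112.36$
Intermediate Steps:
$r = 12$ ($r = 16 + 4 \left(-1\right) = 16 - 4 = 12$)
$R{\left(n,m \right)} = \frac{-3 + 2 m}{12 + n}$ ($R{\left(n,m \right)} = \frac{m + \left(m - 3\right)}{n + 12} = \frac{m + \left(-3 + m\right)}{12 + n} = \frac{-3 + 2 m}{12 + n}$)
$\left(R{\left(3,-3 \right)} - 10\right)^{2} = \left(\frac{-3 + 2 \left(-3\right)}{12 + 3} - 10\right)^{2} = \left(\frac{-3 - 6}{15} - 10\right)^{2} = \left(\frac{1}{15} \left(-9\right) - 10\right)^{2} = \left(- \frac{3}{5} - 10\right)^{2} = \left(- \frac{53}{5}\right)^{2} = \frac{2809}{25}$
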